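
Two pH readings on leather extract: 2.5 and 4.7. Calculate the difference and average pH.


Difference = |2.5 - 4.7| = 2.2
Average = (2.5 + 4.7) / 2 = 3.60


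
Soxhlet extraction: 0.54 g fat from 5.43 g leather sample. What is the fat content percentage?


Fat content = 0.54 / 5.43 x 100
Fat = 9.9%


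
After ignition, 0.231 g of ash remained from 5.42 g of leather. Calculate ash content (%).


Ash% = 0.231 / 5.42 x 100
Ash% = 4.26%


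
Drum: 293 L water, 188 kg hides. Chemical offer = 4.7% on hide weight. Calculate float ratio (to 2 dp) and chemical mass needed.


Float ratio = 1.56
Chemical needed = 8.836 kg

Float ratio = 293 / 188 = 1.56
Chemical = 188 x 4.7 / 100 = 8.836 kg


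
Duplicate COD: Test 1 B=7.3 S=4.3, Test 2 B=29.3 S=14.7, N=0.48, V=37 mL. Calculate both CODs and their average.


COD1 = 311.4 mg/L
COD2 = 1515.2 mg/L
Average = 913.3 mg/L


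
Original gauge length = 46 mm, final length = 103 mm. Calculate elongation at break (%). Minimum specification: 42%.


Elongation = 123.9%
Meets spec: Yes

Extension = 103 - 46 = 57 mm
Elongation = 57 / 46 x 100 = 123.9%
Minimum required: 42%
Meets specification: Yes


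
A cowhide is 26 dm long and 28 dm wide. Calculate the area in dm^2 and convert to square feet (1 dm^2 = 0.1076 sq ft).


Area = 26 x 28 = 728 dm^2
Conversion: 728 x 0.1076 = 78.33 sq ft


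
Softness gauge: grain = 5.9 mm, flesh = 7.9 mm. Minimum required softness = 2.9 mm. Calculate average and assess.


Average = (5.9 + 7.9) / 2 = 6.90 mm
Minimum = 2.9 mm
Meets requirement: Yes


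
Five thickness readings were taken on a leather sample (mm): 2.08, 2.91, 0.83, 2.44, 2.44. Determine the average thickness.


2.14 mm


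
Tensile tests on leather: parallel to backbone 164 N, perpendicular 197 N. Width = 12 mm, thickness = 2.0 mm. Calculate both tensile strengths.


Area = 12 x 2.0 = 24.0 mm^2
TS (parallel) = 164 / 24.0 = 6.83 N/mm^2
TS (perpendicular) = 197 / 24.0 = 8.21 N/mm^2


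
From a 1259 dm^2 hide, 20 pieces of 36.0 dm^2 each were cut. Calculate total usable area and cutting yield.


Usable area = 720.0 dm^2
Yield = 57.2%

Total usable = 20 x 36.0 = 720.0 dm^2
Yield = 720.0 / 1259 x 100 = 57.2%


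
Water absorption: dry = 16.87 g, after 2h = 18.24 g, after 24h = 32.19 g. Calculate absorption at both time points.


2h absorption = 8.1%
24h absorption = 90.8%

WA (2h) = (18.24 - 16.87) / 16.87 x 100 = 8.1%
WA (24h) = (32.19 - 16.87) / 16.87 x 100 = 90.8%


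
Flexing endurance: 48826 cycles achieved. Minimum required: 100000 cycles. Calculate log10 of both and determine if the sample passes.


log10(48826) = 4.69
log10(100000) = 5.00
Passes: No


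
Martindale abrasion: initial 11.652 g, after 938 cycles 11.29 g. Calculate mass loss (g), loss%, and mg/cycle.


Loss = 11.652 - 11.29 = 0.362 g
Loss% = 0.362 / 11.652 x 100 = 3.11%
Rate = 0.362 / 938 x 1000 = 0.386 mg/cycle


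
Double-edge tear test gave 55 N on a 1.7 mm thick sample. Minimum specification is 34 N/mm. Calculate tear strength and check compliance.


Tear strength = 55 / 1.7 = 32.4 N/mm
Required minimum = 34 N/mm
Compliant: No


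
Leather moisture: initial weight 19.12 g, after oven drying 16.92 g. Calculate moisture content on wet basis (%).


11.5%

Moisture = 19.12 - 16.92 = 2.20 g
MC = 2.20 / 19.12 x 100 = 11.5%


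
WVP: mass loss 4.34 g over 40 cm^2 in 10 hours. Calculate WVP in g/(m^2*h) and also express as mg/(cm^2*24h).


WVP = 108.50 g/(m^2*h)
Daily rate = 260.40 mg/(cm^2*24h)

WVP = 4.34 / (40 x 10) x 10000 = 108.50 g/(m^2*h)
Mass loss in mg = 4.34 x 1000 = 4340 mg
Per cm^2 per 24h in mg: 4340 x 24 / (40 x 10) = 104160 / 400 = 260.40 mg/(cm^2*24h)


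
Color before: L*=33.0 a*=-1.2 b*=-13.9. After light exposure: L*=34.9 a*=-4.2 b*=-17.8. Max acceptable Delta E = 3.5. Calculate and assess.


dL = 1.9, da = -3.0, db = -3.9
dE = sqrt((1.9)^2 + (-3.0)^2 + (-3.9)^2) = 5.27
Max = 3.5
Passes: No


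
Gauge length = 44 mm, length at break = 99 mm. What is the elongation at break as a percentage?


125.0%

Extension = 99 - 44 = 55 mm
Elongation = 55 / 44 x 100 = 125.0%


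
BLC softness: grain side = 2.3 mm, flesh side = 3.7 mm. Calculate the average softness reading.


Average = (2.3 + 3.7) / 2
Average = 3.00 mm


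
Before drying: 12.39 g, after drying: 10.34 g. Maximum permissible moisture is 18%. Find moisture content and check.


MC = (12.39 - 10.34) / 12.39 x 100 = 16.5%
Maximum: 18%
Acceptable: Yes


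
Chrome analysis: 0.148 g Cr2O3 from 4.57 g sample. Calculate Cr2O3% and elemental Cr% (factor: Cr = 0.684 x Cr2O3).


Cr2O3 = 3.24%
Cr = 2.22%

Cr2O3% = 0.148 / 4.57 x 100 = 3.24%
Cr% = 3.24 x 0.684 = 2.22%


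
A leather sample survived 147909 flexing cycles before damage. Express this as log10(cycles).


5.17

log10(147909) = 5.17


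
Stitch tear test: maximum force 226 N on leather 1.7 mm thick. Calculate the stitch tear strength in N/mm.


Stitch tear strength = force / thickness
STS = 226 / 1.7 = 132.9 N/mm


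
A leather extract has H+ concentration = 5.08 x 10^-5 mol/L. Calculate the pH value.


pH = -log10[H+]
pH = -log10(5.08 x 10^-5) = 4.29


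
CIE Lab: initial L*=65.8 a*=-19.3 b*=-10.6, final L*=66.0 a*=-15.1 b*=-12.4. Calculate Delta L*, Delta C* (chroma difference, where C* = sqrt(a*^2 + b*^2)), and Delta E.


Delta L* = 0.2
Delta C* = -2.48
Delta E = 4.57

Delta L* = 66.0 - 65.8 = 0.2
C1* = sqrt((-19.3)^2 + (-10.6)^2) = 22.019
C2* = sqrt((-15.1)^2 + (-12.4)^2) = 19.539
Delta C* = 19.539 - 22.019 = -2.48
Delta E = sqrt((0.2)^2 + (4.2)^2 + (-1.8)^2) = 4.57


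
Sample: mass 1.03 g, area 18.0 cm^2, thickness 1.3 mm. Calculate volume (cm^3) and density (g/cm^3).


Volume = 2.340 cm^3
Density = 0.440 g/cm^3

Thickness in cm = 1.3 / 10 = 0.13 cm
Volume = 18.0 x 0.13 = 2.340 cm^3
Density = 1.03 / 2.340 = 0.440 g/cm^3


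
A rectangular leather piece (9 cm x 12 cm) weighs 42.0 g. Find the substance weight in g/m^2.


Area = 9 x 12 = 108 cm^2
SW = 42.0 / 108 x 10000 = 3888.9 g/m^2


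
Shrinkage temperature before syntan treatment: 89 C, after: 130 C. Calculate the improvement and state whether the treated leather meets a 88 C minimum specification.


Improvement = 41 C
Meets 88 C spec: Yes

Improvement = 130 - 89 = 41 C
Spec check: 130 C >= 88 C? Yes


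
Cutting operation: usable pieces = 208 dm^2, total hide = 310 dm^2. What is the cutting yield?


67.1%

Yield = usable / total x 100
Yield = 208 / 310 x 100 = 67.1%


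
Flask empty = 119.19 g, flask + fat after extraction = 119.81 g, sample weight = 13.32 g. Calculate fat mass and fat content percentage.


Fat mass = 119.81 - 119.19 = 0.62 g
Fat% = 0.62 / 13.32 x 100 = 4.7%


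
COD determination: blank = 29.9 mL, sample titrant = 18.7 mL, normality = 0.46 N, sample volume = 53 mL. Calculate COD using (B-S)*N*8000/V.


COD = (29.9 - 18.7) x 0.46 x 8000 / 53
COD = 11.2 x 0.46 x 8000 / 53
COD = 777.7 mg/L


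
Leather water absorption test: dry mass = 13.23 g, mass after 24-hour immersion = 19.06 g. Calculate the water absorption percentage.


Water absorbed = 19.06 - 13.23 = 5.83 g
WA% = 5.83 / 13.23 x 100 = 44.1%


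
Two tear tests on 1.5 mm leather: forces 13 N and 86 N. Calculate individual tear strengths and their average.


Tear 1 = 8.7 N/mm
Tear 2 = 57.3 N/mm
Average = 33.0 N/mm

Tear 1 = 13 / 1.5 = 8.7 N/mm
Tear 2 = 86 / 1.5 = 57.3 N/mm
Average = (8.7 + 57.3) / 2 = 33.0 N/mm


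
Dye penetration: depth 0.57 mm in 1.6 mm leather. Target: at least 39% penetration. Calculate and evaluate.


Penetration = 0.57 / 1.6 x 100 = 35.6%
Target: 39%
Meets target: No


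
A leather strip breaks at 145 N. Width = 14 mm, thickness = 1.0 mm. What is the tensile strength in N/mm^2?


10.36 N/mm^2


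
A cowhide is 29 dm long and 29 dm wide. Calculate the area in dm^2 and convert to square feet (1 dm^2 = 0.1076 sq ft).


841 dm^2
90.49 sq ft

Area = 29 x 29 = 841 dm^2
Conversion: 841 x 0.1076 = 90.49 sq ft


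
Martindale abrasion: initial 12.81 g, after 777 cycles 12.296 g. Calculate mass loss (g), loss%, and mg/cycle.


Loss = 12.81 - 12.296 = 0.514 g
Loss% = 0.514 / 12.81 x 100 = 4.01%
Rate = 0.514 / 777 x 1000 = 0.662 mg/cycle


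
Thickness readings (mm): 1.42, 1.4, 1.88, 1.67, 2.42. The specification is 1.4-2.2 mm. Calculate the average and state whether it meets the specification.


Average = 1.76 mm
Within specification: Yes


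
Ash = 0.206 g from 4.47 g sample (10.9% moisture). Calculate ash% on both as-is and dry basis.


As-is ash% = 0.206 / 4.47 x 100 = 4.61%
Dry mass = 4.47 x (100 - 10.9) / 100 = 3.98277 g
Dry-basis ash% = 0.206 / 3.98277 x 100 = 5.17%


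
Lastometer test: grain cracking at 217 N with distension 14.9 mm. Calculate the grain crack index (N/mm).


Grain crack index = force / distension
Index = 217 / 14.9 = 14.6 N/mm


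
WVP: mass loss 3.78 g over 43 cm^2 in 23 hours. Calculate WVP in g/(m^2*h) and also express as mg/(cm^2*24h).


WVP = 38.22 g/(m^2*h)
Daily rate = 91.73 mg/(cm^2*24h)


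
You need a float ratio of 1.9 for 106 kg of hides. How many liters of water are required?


201.4 L


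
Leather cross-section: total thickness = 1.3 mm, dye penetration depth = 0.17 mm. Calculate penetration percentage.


Penetration% = 0.17 / 1.3 x 100
Penetration = 13.1%


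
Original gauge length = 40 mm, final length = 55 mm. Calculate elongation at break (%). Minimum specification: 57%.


Extension = 55 - 40 = 15 mm
Elongation = 15 / 40 x 100 = 37.5%
Minimum required: 57%
Meets specification: No


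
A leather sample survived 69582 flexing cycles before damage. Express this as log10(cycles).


log10(69582) = 4.84


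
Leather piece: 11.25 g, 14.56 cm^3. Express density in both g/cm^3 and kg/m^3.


Density = 11.25 / 14.56 = 0.773 g/cm^3
Convert: 0.773 x 1000 = 773 kg/m^3


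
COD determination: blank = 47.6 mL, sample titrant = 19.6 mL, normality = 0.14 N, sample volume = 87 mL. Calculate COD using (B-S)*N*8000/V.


360.5 mg/L


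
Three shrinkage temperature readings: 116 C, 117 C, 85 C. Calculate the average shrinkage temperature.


106.0 C


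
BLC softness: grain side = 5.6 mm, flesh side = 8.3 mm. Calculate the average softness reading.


Average = (5.6 + 8.3) / 2
Average = 6.95 mm


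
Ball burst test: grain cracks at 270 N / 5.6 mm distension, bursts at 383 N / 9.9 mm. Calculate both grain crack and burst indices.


Crack index = 270 / 5.6 = 48.2 N/mm
Burst index = 383 / 9.9 = 38.7 N/mm


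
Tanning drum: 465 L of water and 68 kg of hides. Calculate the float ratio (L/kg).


6.8


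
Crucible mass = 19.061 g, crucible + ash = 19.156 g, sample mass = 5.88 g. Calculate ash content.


Ash mass = 0.095 g
Ash content = 1.62%


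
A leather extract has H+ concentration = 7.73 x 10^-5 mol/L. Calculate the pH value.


pH = -log10[H+]
pH = -log10(7.73 x 10^-5) = 4.11


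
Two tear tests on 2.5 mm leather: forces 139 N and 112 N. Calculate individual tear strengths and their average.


Tear 1 = 139 / 2.5 = 55.6 N/mm
Tear 2 = 112 / 2.5 = 44.8 N/mm
Average = (55.6 + 44.8) / 2 = 50.2 N/mm


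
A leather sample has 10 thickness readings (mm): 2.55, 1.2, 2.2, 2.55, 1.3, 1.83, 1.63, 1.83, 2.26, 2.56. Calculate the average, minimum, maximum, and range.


Average = 1.99 mm
Min = 1.2 mm
Max = 2.56 mm
Range = 1.36 mm

Sum = 19.91
Average = 19.91 / 10 = 1.99 mm
Minimum = 1.2 mm
Maximum = 2.56 mm
Range = 2.56 - 1.2 = 1.36 mm


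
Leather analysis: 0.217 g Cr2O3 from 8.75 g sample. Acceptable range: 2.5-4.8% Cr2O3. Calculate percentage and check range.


Cr2O3% = 0.217 / 8.75 x 100 = 2.48%
Acceptable range: 2.5 to 4.8%
Within range: No


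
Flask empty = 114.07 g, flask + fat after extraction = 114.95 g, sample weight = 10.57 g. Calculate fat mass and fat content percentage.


Fat mass = 0.88 g
Fat content = 8.3%

Fat mass = 114.95 - 114.07 = 0.88 g
Fat% = 0.88 / 10.57 x 100 = 8.3%


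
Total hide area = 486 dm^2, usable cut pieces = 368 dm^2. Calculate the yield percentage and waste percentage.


Yield = 368 / 486 x 100 = 75.7%
Waste = 486 - 368 = 118 dm^2
Waste% = 100 - 75.7 = 24.3%


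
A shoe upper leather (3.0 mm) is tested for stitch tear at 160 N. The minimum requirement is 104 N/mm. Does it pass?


STS = 53.3 N/mm
Passes: No

STS = 160 / 3.0 = 53.3 N/mm
Minimum required: 104 N/mm
Passes: No


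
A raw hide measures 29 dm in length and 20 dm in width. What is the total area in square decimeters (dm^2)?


580 dm^2

Area = length x width
Area = 29 x 20 = 580 dm^2


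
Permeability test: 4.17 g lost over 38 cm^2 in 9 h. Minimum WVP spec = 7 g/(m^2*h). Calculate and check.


WVP = 121.93 g/(m^2*h)
Meets specification: Yes

WVP = 4.17 / (38 x 9) x 10000 = 121.93 g/(m^2*h)
Minimum: 7 g/(m^2*h)
Meets spec: Yes


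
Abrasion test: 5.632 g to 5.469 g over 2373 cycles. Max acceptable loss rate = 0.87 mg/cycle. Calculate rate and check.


Loss = 5.632 - 5.469 = 0.163 g
Rate = 0.163 g / 2373 cycles x 1000 = 0.069 mg/cycle
Max = 0.87 mg/cycle
Passes: Yes


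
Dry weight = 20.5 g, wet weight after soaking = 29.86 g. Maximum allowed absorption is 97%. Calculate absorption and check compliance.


WA = (29.86 - 20.5) / 20.5 x 100 = 45.7%
Maximum allowed: 97%
Compliant: Yes


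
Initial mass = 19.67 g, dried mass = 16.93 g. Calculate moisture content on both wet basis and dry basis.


Moisture lost = 19.67 - 16.93 = 2.74 g
Wet basis MC = 2.74 / 19.67 x 100 = 13.9%
Dry basis MC = 2.74 / 16.93 x 100 = 16.2%


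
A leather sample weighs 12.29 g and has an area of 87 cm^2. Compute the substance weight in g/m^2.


Substance weight = mass / area x 10000
SW = 12.29 / 87 x 10000
SW = 1412.6 g/m^2


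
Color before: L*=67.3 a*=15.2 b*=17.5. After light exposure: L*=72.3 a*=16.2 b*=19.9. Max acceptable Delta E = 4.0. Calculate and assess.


dL = 5.0, da = 1.0, db = 2.4
dE = sqrt((5.0)^2 + (1.0)^2 + (2.4)^2) = 5.64
Max = 4.0
Passes: No


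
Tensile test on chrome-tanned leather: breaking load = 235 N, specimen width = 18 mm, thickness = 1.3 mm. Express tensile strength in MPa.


Cross-section = 18 x 1.3 = 23.4 mm^2
TS = 235 / 23.4 = 10.04 MPa
(1 N/mm^2 = 1 MPa)


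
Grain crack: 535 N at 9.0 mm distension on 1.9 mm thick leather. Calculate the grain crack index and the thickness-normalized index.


Crack index = 59.4 N/mm
Normalized index = 31.3 N/mm per mm

Crack index = 535 / 9.0 = 59.4 N/mm
Normalized = 59.4 / 1.9 = 31.3 N/mm per mm


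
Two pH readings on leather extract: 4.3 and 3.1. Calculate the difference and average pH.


Difference = 1.2
Average pH = 3.70

Difference = |4.3 - 3.1| = 1.2
Average = (4.3 + 3.1) / 2 = 3.70


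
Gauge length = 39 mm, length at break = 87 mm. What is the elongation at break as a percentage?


Extension = 87 - 39 = 48 mm
Elongation = 48 / 39 x 100 = 123.1%


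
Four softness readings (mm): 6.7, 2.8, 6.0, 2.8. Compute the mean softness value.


4.58 mm

Sum = 6.7 + 2.8 + 6.0 + 2.8
Mean = 18.3 / 4 = 4.58 mm


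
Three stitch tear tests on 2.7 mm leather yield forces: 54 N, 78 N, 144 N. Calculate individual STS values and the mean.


STS1 = 20.0 N/mm
STS2 = 28.9 N/mm
STS3 = 53.3 N/mm
Mean = 34.1 N/mm

STS1 = 54 / 2.7 = 20.0 N/mm
STS2 = 78 / 2.7 = 28.9 N/mm
STS3 = 144 / 2.7 = 53.3 N/mm
Mean = (20.0 + 28.9 + 53.3) / 3 = 34.1 N/mm


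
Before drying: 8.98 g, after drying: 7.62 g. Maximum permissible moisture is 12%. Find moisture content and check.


Moisture content = 15.1%
Acceptable: No

MC = (8.98 - 7.62) / 8.98 x 100 = 15.1%
Maximum: 12%
Acceptable: No


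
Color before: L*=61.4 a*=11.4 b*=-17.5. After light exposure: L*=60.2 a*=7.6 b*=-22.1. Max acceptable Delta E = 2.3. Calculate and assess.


Delta E = 6.09
Passes: No

dL = -1.2, da = -3.8, db = -4.6
dE = sqrt((-1.2)^2 + (-3.8)^2 + (-4.6)^2) = 6.09
Max = 2.3
Passes: No


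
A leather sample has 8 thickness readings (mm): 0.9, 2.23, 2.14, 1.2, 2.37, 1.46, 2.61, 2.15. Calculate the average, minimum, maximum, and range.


Average = 1.88 mm
Min = 0.9 mm
Max = 2.61 mm
Range = 1.71 mm

Sum = 15.06
Average = 15.06 / 8 = 1.88 mm
Minimum = 0.9 mm
Maximum = 2.61 mm
Range = 2.61 - 0.9 = 1.71 mm


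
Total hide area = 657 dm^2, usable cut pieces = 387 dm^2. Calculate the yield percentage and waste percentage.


Yield = 387 / 657 x 100 = 58.9%
Waste = 657 - 387 = 270 dm^2
Waste% = 100 - 58.9 = 41.1%


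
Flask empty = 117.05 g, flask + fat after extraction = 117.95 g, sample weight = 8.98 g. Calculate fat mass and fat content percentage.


Fat mass = 0.90 g
Fat content = 10.0%


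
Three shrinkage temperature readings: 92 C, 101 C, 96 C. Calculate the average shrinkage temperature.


Average = (92 + 101 + 96) / 3
Average = 289 / 3 = 96.3 C


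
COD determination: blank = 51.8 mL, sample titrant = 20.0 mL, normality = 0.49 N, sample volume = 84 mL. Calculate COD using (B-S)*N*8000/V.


1484.0 mg/L


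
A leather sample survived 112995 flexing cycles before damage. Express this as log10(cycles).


5.05


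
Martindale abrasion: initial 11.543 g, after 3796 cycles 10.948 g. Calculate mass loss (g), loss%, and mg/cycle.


Loss = 11.543 - 10.948 = 0.595 g
Loss% = 0.595 / 11.543 x 100 = 5.15%
Rate = 0.595 / 3796 x 1000 = 0.157 mg/cycle


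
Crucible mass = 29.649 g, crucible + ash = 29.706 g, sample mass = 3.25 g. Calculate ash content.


Ash mass = 29.706 - 29.649 = 0.057 g
Ash% = 0.057 / 3.25 x 100 = 1.75%


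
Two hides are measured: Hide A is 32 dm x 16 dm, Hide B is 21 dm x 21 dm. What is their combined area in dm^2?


953 dm^2


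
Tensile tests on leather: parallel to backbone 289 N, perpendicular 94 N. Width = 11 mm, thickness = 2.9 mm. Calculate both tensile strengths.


Area = 11 x 2.9 = 31.9 mm^2
TS (parallel) = 289 / 31.9 = 9.06 N/mm^2
TS (perpendicular) = 94 / 31.9 = 2.95 N/mm^2


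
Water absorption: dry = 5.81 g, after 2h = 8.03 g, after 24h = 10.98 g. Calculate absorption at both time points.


WA (2h) = (8.03 - 5.81) / 5.81 x 100 = 38.2%
WA (24h) = (10.98 - 5.81) / 5.81 x 100 = 89.0%


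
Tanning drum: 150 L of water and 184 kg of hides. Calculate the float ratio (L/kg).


Float ratio = water / hide weight
Ratio = 150 / 184 = 0.8


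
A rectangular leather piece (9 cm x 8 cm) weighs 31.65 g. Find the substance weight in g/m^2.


Area = 9 x 8 = 72 cm^2
SW = 31.65 / 72 x 10000 = 4395.8 g/m^2


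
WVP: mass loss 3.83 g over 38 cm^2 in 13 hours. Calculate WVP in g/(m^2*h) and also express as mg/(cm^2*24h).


WVP = 77.53 g/(m^2*h)
Daily rate = 186.07 mg/(cm^2*24h)

WVP = 3.83 / (38 x 13) x 10000 = 77.53 g/(m^2*h)
Mass loss in mg = 3.83 x 1000 = 3830 mg
Per cm^2 per 24h in mg: 3830 x 24 / (38 x 13) = 91920 / 494 = 186.07 mg/(cm^2*24h)


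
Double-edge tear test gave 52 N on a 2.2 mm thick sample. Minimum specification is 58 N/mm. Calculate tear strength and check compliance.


Tear strength = 52 / 2.2 = 23.6 N/mm
Required minimum = 58 N/mm
Compliant: No


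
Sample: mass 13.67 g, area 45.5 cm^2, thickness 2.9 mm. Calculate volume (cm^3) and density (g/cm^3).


Volume = 13.195 cm^3
Density = 1.036 g/cm^3


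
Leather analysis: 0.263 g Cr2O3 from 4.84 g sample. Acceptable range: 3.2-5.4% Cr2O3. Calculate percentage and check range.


Cr2O3% = 0.263 / 4.84 x 100 = 5.43%
Acceptable range: 3.2 to 5.4%
Within range: No


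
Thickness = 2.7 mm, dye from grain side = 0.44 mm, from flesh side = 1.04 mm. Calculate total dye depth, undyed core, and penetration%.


Total dyed = 0.44 + 1.04 = 1.48 mm
Undyed core = 2.7 - 1.48 = 1.22 mm
Penetration = 1.48 / 2.7 x 100 = 54.8%


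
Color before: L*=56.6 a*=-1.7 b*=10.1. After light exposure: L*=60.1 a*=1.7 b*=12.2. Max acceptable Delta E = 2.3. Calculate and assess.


Delta E = 5.31
Passes: No

dL = 3.5, da = 3.4, db = 2.1
dE = sqrt((3.5)^2 + (3.4)^2 + (2.1)^2) = 5.31
Max = 2.3
Passes: No


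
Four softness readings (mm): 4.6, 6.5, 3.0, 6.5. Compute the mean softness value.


Sum = 4.6 + 6.5 + 3.0 + 6.5
Mean = 20.6 / 4 = 5.15 mm


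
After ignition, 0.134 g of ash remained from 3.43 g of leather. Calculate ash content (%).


Ash% = 0.134 / 3.43 x 100
Ash% = 3.91%


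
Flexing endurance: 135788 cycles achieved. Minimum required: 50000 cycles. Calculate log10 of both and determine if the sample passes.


Achieved: log10 = 5.13
Required: log10 = 4.70
Passes: Yes


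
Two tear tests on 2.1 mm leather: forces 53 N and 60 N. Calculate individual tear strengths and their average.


Tear 1 = 53 / 2.1 = 25.2 N/mm
Tear 2 = 60 / 2.1 = 28.6 N/mm
Average = (25.2 + 28.6) / 2 = 26.9 N/mm


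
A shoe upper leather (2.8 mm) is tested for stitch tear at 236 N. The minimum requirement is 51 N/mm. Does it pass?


STS = 236 / 2.8 = 84.3 N/mm
Minimum required: 51 N/mm
Passes: Yes


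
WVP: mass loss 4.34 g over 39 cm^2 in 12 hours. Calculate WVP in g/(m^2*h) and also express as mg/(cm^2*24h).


WVP = 4.34 / (39 x 12) x 10000 = 92.74 g/(m^2*h)
Mass loss in mg = 4.34 x 1000 = 4340 mg
Per cm^2 per 24h in mg: 4340 x 24 / (39 x 12) = 104160 / 468 = 222.56 mg/(cm^2*24h)


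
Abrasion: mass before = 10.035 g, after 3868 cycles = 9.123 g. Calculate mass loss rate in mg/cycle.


0.236 mg/cycle


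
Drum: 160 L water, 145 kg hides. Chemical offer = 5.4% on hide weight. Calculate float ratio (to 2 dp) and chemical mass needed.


Float ratio = 160 / 145 = 1.10
Chemical = 145 x 5.4 / 100 = 7.83 kg


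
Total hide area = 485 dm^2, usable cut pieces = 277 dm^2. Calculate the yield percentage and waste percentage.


Yield = 277 / 485 x 100 = 57.1%
Waste = 485 - 277 = 208 dm^2
Waste% = 100 - 57.1 = 42.9%


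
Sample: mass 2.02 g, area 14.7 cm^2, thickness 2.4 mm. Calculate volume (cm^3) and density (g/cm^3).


Volume = 3.528 cm^3
Density = 0.573 g/cm^3

Thickness in cm = 2.4 / 10 = 0.24 cm
Volume = 14.7 x 0.24 = 3.528 cm^3
Density = 2.02 / 3.528 = 0.573 g/cm^3


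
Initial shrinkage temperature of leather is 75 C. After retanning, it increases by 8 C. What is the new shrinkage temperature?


New Ts = 75 + 8 = 83 C


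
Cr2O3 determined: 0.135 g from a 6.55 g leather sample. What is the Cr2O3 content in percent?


Cr2O3% = 0.135 / 6.55 x 100
Cr2O3% = 2.06%


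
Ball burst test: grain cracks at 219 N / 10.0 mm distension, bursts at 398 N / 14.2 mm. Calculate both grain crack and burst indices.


Crack index = 219 / 10.0 = 21.9 N/mm
Burst index = 398 / 14.2 = 28.0 N/mm


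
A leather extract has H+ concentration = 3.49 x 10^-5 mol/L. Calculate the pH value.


pH = 4.46

pH = -log10[H+]
pH = -log10(3.49 x 10^-5) = 4.46


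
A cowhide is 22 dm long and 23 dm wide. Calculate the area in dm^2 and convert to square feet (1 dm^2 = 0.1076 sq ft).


506 dm^2
54.45 sq ft

Area = 22 x 23 = 506 dm^2
Conversion: 506 x 0.1076 = 54.45 sq ft


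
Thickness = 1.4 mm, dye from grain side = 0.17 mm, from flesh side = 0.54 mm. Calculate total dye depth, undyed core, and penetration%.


Total dyed = 0.17 + 0.54 = 0.71 mm
Undyed core = 1.4 - 0.71 = 0.69 mm
Penetration = 0.71 / 1.4 x 100 = 50.7%


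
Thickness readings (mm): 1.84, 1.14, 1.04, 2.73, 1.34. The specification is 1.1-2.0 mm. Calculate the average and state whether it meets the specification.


Average = 1.62 mm
Within specification: Yes

Sum = 8.09
Average = 8.09 / 5 = 1.62 mm
Specification range: 1.1 to 2.0 mm
Within spec: Yes


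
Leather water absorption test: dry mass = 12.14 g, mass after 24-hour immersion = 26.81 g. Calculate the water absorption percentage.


Water absorbed = 26.81 - 12.14 = 14.67 g
WA% = 14.67 / 12.14 x 100 = 120.8%


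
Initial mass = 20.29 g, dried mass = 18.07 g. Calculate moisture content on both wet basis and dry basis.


Moisture lost = 20.29 - 18.07 = 2.22 g
Wet basis MC = 2.22 / 20.29 x 100 = 10.9%
Dry basis MC = 2.22 / 18.07 x 100 = 12.3%


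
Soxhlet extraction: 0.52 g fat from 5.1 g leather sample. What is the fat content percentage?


10.2%

Fat content = 0.52 / 5.1 x 100
Fat = 10.2%


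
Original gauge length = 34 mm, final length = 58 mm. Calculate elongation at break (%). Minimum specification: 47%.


Extension = 58 - 34 = 24 mm
Elongation = 24 / 34 x 100 = 70.6%
Minimum required: 47%
Meets specification: Yes


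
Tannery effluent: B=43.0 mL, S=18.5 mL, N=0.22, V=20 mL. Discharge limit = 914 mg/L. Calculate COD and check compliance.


COD = (43.0 - 18.5) x 0.22 x 8000 / 20 = 2156.0 mg/L
Limit: 914 mg/L
Compliant: No


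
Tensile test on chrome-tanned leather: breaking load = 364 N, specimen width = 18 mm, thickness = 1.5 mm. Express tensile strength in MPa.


Cross-section = 18 x 1.5 = 27.0 mm^2
TS = 364 / 27.0 = 13.48 MPa
(1 N/mm^2 = 1 MPa)


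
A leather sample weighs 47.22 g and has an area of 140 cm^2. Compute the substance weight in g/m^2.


Substance weight = mass / area x 10000
SW = 47.22 / 140 x 10000
SW = 3372.9 g/m^2


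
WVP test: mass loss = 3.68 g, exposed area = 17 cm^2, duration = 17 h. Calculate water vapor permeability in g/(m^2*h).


WVP = mass_loss / (area x time) x 10000
WVP = 3.68 / (17 x 17) x 10000
WVP = 3.68 / 289 x 10000 = 127.34 g/(m^2*h)


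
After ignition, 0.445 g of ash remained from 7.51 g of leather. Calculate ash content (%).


Ash% = 0.445 / 7.51 x 100
Ash% = 5.93%


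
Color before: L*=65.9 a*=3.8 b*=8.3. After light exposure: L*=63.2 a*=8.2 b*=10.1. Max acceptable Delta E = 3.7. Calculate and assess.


Delta E = 5.47
Passes: No


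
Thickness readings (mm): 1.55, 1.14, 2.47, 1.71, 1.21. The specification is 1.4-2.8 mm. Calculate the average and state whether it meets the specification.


Sum = 8.08
Average = 8.08 / 5 = 1.62 mm
Specification range: 1.4 to 2.8 mm
Within spec: Yes


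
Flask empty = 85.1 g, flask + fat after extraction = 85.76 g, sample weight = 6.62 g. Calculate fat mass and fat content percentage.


Fat mass = 85.76 - 85.1 = 0.66 g
Fat% = 0.66 / 6.62 x 100 = 10.0%


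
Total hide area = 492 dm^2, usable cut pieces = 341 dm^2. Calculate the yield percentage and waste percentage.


Yield = 341 / 492 x 100 = 69.3%
Waste = 492 - 341 = 151 dm^2
Waste% = 100 - 69.3 = 30.7%


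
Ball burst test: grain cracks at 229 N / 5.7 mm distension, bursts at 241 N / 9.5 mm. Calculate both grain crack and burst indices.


Crack index = 40.2 N/mm
Burst index = 25.4 N/mm


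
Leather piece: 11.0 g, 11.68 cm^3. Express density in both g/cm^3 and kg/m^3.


Density = 11.0 / 11.68 = 0.942 g/cm^3
Convert: 0.942 x 1000 = 942 kg/m^3


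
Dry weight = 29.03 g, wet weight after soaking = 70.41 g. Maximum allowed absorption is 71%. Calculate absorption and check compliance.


Absorption = 142.5%
Compliant: No


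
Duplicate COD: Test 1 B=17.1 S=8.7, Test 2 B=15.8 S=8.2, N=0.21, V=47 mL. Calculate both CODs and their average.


COD1 = (17.1 - 8.7) x 0.21 x 8000 / 47 = 300.3 mg/L
COD2 = (15.8 - 8.2) x 0.21 x 8000 / 47 = 271.7 mg/L
Average = (300.3 + 271.7) / 2 = 286.0 mg/L


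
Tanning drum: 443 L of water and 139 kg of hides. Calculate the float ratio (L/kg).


3.2

Float ratio = water / hide weight
Ratio = 443 / 139 = 3.2


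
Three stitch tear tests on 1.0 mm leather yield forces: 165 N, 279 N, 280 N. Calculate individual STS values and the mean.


STS1 = 165.0 N/mm
STS2 = 279.0 N/mm
STS3 = 280.0 N/mm
Mean = 241.3 N/mm

STS1 = 165 / 1.0 = 165.0 N/mm
STS2 = 279 / 1.0 = 279.0 N/mm
STS3 = 280 / 1.0 = 280.0 N/mm
Mean = (165.0 + 279.0 + 280.0) / 3 = 241.3 N/mm


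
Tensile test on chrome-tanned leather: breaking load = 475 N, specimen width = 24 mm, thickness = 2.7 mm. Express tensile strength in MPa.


7.33 MPa

Cross-section = 24 x 2.7 = 64.8 mm^2
TS = 475 / 64.8 = 7.33 MPa
(1 N/mm^2 = 1 MPa)


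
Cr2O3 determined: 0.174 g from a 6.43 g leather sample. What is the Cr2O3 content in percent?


Cr2O3% = 0.174 / 6.43 x 100
Cr2O3% = 2.71%


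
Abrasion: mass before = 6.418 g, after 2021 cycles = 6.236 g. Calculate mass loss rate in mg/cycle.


0.090 mg/cycle

Mass loss = 6.418 - 6.236 = 0.182 g
Rate = 0.182 / 2021 x 1000 = 0.090 mg/cycle


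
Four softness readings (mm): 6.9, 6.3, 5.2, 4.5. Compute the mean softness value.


5.73 mm


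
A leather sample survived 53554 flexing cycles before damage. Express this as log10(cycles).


4.73


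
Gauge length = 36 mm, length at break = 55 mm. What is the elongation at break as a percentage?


52.8%

Extension = 55 - 36 = 19 mm
Elongation = 19 / 36 x 100 = 52.8%


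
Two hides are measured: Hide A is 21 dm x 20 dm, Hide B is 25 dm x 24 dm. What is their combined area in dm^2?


Hide A area = 21 x 20 = 420 dm^2
Hide B area = 25 x 24 = 600 dm^2
Total = 420 + 600 = 1020 dm^2


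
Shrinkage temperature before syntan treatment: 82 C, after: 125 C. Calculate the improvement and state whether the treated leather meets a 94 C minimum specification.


Improvement = 125 - 82 = 43 C
Spec check: 125 C >= 94 C? Yes


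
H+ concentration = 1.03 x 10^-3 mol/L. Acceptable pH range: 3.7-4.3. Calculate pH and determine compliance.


pH = -log10(1.03 x 10^-3) = 2.99
Range: 3.7 to 4.3
Compliant: No


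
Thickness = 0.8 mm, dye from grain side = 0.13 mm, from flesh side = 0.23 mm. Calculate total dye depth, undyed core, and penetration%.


Total dyed = 0.13 + 0.23 = 0.36 mm
Undyed core = 0.8 - 0.36 = 0.44 mm
Penetration = 0.36 / 0.8 x 100 = 45.0%


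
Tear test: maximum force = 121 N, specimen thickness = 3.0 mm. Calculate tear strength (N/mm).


Tear strength = force / thickness
Tear = 121 / 3.0 = 40.3 N/mm


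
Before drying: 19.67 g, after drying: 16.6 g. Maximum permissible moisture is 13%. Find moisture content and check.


Moisture content = 15.6%
Acceptable: No

MC = (19.67 - 16.6) / 19.67 x 100 = 15.6%
Maximum: 13%
Acceptable: No


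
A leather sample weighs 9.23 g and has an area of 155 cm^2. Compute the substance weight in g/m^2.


Substance weight = mass / area x 10000
SW = 9.23 / 155 x 10000
SW = 595.5 g/m^2


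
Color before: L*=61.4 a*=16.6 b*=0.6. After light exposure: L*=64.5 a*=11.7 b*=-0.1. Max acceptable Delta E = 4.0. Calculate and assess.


Delta E = 5.84
Passes: No

dL = 3.1, da = -4.9, db = -0.7
dE = sqrt((3.1)^2 + (-4.9)^2 + (-0.7)^2) = 5.84
Max = 4.0
Passes: No


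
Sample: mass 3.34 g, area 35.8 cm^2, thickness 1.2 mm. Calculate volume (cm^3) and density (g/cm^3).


Thickness in cm = 1.2 / 10 = 0.12 cm
Volume = 35.8 x 0.12 = 4.296 cm^3
Density = 3.34 / 4.296 = 0.777 g/cm^3


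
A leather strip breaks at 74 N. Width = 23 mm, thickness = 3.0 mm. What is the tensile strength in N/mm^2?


1.07 N/mm^2


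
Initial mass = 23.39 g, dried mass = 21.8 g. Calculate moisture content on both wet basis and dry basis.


Wet basis = 6.8%
Dry basis = 7.3%

Moisture lost = 23.39 - 21.8 = 1.59 g
Wet basis MC = 1.59 / 23.39 x 100 = 6.8%
Dry basis MC = 1.59 / 21.8 x 100 = 7.3%


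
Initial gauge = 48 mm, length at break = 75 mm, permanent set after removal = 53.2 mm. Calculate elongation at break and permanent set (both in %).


Elongation at break = 56.3%
Permanent set = 10.8%

Elongation at break = (75 - 48) / 48 x 100 = 56.3%
Permanent set = (53.2 - 48) / 48 x 100 = 10.8%


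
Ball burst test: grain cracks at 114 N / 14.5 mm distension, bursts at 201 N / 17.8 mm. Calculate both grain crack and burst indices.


Crack index = 7.9 N/mm
Burst index = 11.3 N/mm

Crack index = 114 / 14.5 = 7.9 N/mm
Burst index = 201 / 17.8 = 11.3 N/mm


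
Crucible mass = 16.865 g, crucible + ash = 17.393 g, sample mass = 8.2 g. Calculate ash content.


Ash mass = 0.528 g
Ash content = 6.44%

Ash mass = 17.393 - 16.865 = 0.528 g
Ash% = 0.528 / 8.2 x 100 = 6.44%


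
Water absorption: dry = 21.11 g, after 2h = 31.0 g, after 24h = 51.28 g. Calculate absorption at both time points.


2h absorption = 46.8%
24h absorption = 142.9%


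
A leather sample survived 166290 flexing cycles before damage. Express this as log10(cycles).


log10(166290) = 5.22


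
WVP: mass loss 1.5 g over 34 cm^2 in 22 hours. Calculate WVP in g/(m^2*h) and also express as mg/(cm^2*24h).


WVP = 1.5 / (34 x 22) x 10000 = 20.05 g/(m^2*h)
Mass loss in mg = 1.5 x 1000 = 1500 mg
Per cm^2 per 24h in mg: 1500 x 24 / (34 x 22) = 36000 / 748 = 48.13 mg/(cm^2*24h)


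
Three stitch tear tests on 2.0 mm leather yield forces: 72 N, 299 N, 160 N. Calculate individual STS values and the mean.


STS1 = 72 / 2.0 = 36.0 N/mm
STS2 = 299 / 2.0 = 149.5 N/mm
STS3 = 160 / 2.0 = 80.0 N/mm
Mean = (36.0 + 149.5 + 80.0) / 3 = 88.5 N/mm


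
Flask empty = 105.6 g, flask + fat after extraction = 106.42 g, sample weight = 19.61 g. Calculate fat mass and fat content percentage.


Fat mass = 106.42 - 105.6 = 0.82 g
Fat% = 0.82 / 19.61 x 100 = 4.2%


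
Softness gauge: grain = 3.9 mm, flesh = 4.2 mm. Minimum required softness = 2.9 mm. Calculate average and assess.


Average softness = 4.05 mm
Meets requirement: Yes

Average = (3.9 + 4.2) / 2 = 4.05 mm
Minimum = 2.9 mm
Meets requirement: Yes


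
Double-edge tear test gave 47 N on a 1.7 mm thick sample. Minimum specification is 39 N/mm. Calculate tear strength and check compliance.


Tear strength = 47 / 1.7 = 27.6 N/mm
Required minimum = 39 N/mm
Compliant: No


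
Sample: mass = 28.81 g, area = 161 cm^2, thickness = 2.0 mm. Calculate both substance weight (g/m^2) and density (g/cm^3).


Substance weight = 1789.4 g/m^2
Density = 0.895 g/cm^3

SW = 28.81 / 161 x 10000 = 1789.4 g/m^2
Volume = 161 x 2.0 / 10 = 32.20 cm^3
Density = 28.81 / 32.20 = 0.895 g/cm^3


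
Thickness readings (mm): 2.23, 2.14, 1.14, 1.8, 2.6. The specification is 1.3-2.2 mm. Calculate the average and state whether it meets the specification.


Sum = 9.91
Average = 9.91 / 5 = 1.98 mm
Specification range: 1.3 to 2.2 mm
Within spec: Yes


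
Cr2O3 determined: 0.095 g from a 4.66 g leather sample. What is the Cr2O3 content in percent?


Cr2O3% = 0.095 / 4.66 x 100
Cr2O3% = 2.04%


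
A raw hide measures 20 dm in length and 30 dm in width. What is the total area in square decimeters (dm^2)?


600 dm^2

Area = length x width
Area = 20 x 30 = 600 dm^2


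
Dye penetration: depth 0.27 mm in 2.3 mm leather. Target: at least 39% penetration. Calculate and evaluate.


Penetration = 0.27 / 2.3 x 100 = 11.7%
Target: 39%
Meets target: No


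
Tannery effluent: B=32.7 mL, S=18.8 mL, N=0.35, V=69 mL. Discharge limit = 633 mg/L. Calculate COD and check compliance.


COD = 564.1 mg/L
Compliant: Yes


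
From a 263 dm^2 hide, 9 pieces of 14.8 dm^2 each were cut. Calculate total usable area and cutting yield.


Total usable = 9 x 14.8 = 133.2 dm^2
Yield = 133.2 / 263 x 100 = 50.6%


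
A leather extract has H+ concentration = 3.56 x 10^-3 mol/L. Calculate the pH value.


pH = 2.45


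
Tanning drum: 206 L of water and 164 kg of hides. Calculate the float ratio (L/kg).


1.3


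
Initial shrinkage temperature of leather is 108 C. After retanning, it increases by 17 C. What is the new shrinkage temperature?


125 C

New Ts = 108 + 17 = 125 C


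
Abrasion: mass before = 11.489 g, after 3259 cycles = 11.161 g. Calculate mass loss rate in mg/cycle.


Mass loss = 11.489 - 11.161 = 0.328 g
Rate = 0.328 / 3259 x 1000 = 0.101 mg/cycle


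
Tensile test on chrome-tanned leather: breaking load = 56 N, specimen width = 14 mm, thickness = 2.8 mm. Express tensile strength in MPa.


Cross-section = 14 x 2.8 = 39.2 mm^2
TS = 56 / 39.2 = 1.43 MPa
(1 N/mm^2 = 1 MPa)


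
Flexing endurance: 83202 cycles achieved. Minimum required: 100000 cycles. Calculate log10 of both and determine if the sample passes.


Achieved: log10 = 4.92
Required: log10 = 5.00
Passes: No

log10(83202) = 4.92
log10(100000) = 5.00
Passes: No


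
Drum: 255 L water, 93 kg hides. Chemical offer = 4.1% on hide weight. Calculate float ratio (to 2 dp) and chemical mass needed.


Float ratio = 255 / 93 = 2.74
Chemical = 93 x 4.1 / 100 = 3.813 kg


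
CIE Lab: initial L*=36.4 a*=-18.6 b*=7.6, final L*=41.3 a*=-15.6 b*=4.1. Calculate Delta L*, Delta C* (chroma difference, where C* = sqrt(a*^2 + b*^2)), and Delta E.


Delta L* = 41.3 - 36.4 = 4.9
C1* = sqrt((-18.6)^2 + (7.6)^2) = 20.093
C2* = sqrt((-15.6)^2 + (4.1)^2) = 16.130
Delta C* = 16.130 - 20.093 = -3.96
Delta E = sqrt((4.9)^2 + (3.0)^2 + (-3.5)^2) = 6.73


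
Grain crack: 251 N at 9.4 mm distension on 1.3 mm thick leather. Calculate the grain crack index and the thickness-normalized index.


Crack index = 26.7 N/mm
Normalized index = 20.5 N/mm per mm


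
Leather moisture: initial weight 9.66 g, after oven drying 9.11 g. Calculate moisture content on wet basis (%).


Moisture = 9.66 - 9.11 = 0.55 g
MC = 0.55 / 9.66 x 100 = 5.7%


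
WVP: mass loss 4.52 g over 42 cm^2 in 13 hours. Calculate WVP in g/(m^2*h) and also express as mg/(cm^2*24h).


WVP = 4.52 / (42 x 13) x 10000 = 82.78 g/(m^2*h)
Mass loss in mg = 4.52 x 1000 = 4520 mg
Per cm^2 per 24h in mg: 4520 x 24 / (42 x 13) = 108480 / 546 = 198.68 mg/(cm^2*24h)


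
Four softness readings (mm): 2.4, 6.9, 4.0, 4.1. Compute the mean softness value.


Sum = 2.4 + 6.9 + 4.0 + 4.1
Mean = 17.4 / 4 = 4.35 mm


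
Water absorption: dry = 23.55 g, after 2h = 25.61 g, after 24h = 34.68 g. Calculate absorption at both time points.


WA (2h) = (25.61 - 23.55) / 23.55 x 100 = 8.7%
WA (24h) = (34.68 - 23.55) / 23.55 x 100 = 47.3%


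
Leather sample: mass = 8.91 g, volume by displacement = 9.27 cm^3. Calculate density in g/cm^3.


Density = mass / volume
Density = 8.91 / 9.27 = 0.961 g/cm^3


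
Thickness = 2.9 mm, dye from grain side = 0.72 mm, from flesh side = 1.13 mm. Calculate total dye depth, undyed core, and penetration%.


Total dyed = 0.72 + 1.13 = 1.85 mm
Undyed core = 2.9 - 1.85 = 1.05 mm
Penetration = 1.85 / 2.9 x 100 = 63.8%


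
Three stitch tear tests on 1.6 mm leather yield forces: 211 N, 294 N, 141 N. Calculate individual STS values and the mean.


STS1 = 211 / 1.6 = 131.9 N/mm
STS2 = 294 / 1.6 = 183.8 N/mm
STS3 = 141 / 1.6 = 88.1 N/mm
Mean = (131.9 + 183.8 + 88.1) / 3 = 134.6 N/mm


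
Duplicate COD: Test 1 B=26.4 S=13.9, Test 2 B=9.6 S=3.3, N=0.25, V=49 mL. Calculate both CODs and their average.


COD1 = (26.4 - 13.9) x 0.25 x 8000 / 49 = 510.2 mg/L
COD2 = (9.6 - 3.3) x 0.25 x 8000 / 49 = 257.1 mg/L
Average = (510.2 + 257.1) / 2 = 383.7 mg/L


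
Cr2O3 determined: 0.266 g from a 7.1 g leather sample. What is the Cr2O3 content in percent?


Cr2O3% = 0.266 / 7.1 x 100
Cr2O3% = 3.75%


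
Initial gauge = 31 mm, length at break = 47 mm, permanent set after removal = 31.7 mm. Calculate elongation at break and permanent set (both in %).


Elongation at break = 51.6%
Permanent set = 2.3%


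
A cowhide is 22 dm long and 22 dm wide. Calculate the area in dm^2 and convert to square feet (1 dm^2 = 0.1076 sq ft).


484 dm^2
52.08 sq ft


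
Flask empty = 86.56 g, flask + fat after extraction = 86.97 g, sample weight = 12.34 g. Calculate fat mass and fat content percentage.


Fat mass = 0.41 g
Fat content = 3.3%


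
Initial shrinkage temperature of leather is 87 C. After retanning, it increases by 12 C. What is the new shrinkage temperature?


99 C

New Ts = 87 + 12 = 99 C


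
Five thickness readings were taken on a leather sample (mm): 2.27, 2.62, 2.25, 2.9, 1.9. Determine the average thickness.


Sum = 2.27 + 2.62 + 2.25 + 2.9 + 1.9 = 11.94
Average = 11.94 / 5 = 2.39 mm


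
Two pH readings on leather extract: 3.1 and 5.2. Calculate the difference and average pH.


Difference = |3.1 - 5.2| = 2.1
Average = (3.1 + 5.2) / 2 = 4.15
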